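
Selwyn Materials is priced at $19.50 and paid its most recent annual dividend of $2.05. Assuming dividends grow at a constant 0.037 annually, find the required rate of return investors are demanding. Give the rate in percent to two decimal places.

14.60%

Rearranging the constant-growth DDM: r = D₁/P₀ + g.
D₁ = 2.05 × (1 + 0.037) = 2.1258.
r = 2.1258 / 19.50 + 0.037 = 0.10902 + 0.037 = 0.14602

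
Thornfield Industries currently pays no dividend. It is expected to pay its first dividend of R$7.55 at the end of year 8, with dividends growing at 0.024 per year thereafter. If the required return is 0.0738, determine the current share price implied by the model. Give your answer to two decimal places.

Deferred-dividend DDM. At t=7 the remaining stream is a growing perpetuity with first payment D_8 = 7.55.
V_7 = D_8/(r−g) = 7.55/(0.0738−0.024) = 151.6064
P₀ = V_7/(1+r)^7 = 151.6064/(1+0.0738)^7 = 92.0988

R$92.10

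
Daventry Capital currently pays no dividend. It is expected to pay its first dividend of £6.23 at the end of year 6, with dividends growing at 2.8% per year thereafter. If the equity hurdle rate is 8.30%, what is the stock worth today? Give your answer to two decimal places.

Deferred-dividend DDM. At t=5 the remaining stream is a growing perpetuity with first payment D_6 = 6.23.
V_5 = D_6/(r−g) = 6.23/(0.083−0.028) = 113.2727
P₀ = V_5/(1+r)^5 = 113.2727/(1+0.083)^5 = 76.0297

£76.03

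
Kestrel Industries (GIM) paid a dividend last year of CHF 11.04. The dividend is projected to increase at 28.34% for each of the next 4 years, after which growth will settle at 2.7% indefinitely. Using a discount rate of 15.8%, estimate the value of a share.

CHF 188.06

Two-stage DDM. Project D₁…D_4 at 0.2834, terminal growth 0.027, discount at r = 0.158.
D_1 = 14.1687
D_2 = 18.1842
D_3 = 23.3375
D_4 = 29.9514
Terminal value at t=4: TV = D_5/(r−g) = 30.7601/(0.158−0.027) = 234.8099
P₀ = 14.1687/(1+0.158)^1 + 18.1842/(1+0.158)^2 + 23.3375/(1+0.158)^3 + 29.9514/(1+0.158)^4 + 234.8099/(1+0.158)^4 = 188.0631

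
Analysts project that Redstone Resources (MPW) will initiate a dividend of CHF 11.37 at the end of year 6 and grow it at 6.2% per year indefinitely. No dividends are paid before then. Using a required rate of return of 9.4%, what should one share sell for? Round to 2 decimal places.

CHF 226.74

Deferred-dividend DDM. At t=5 the remaining stream is a growing perpetuity with first payment D_6 = 11.37.
V_5 = D_6/(r−g) = 11.37/(0.094−0.062) = 355.3125
P₀ = V_5/(1+r)^5 = 355.3125/(1+0.094)^5 = 226.7378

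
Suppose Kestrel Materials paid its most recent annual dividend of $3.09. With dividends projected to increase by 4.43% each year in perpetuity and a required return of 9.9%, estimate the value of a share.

$58.99

Gordon growth model: P₀ = D₁/(r − g). D₁ = 3.09 × (1 + 0.0443) = 3.2269.
P₀ = 3.2269 / (0.099 − 0.0443) = 3.2269 / 0.0547 = 58.9924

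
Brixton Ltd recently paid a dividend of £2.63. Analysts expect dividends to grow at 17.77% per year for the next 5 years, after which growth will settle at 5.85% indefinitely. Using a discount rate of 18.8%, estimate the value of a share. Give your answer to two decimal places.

£33.39

Two-stage DDM. Project D₁…D_5 at 0.1777, terminal growth 0.0585, discount at r = 0.188.
D_1 = 3.0974
D_2 = 3.6478
D_3 = 4.2960
D_4 = 5.0593
D_5 = 5.9584
Terminal value at t=5: TV = D_6/(r−g) = 6.3070/(0.188−0.0585) = 48.7024
P₀ = 3.0974/(1+0.188)^1 + 3.6478/(1+0.188)^2 + 4.2960/(1+0.188)^3 + 5.0593/(1+0.188)^4 + 5.9584/(1+0.188)^5 + 48.7024/(1+0.188)^5 = 33.3930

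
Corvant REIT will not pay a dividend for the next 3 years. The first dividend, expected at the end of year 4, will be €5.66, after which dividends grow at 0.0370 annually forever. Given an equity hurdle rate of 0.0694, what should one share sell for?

€142.84

Deferred-dividend DDM. At t=3 the remaining stream is a growing perpetuity with first payment D_4 = 5.66.
V_3 = D_4/(r−g) = 5.66/(0.0694−0.037) = 174.6914
P₀ = V_3/(1+r)^3 = 174.6914/(1+0.0694)^3 = 142.8403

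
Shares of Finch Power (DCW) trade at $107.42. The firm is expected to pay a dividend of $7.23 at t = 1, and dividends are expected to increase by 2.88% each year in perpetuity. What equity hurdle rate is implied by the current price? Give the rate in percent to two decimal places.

Rearranging the constant-growth DDM: r = D₁/P₀ + g.
r = 7.2300 / 107.42 + 0.0288 = 0.06731 + 0.0288 = 0.09611

9.61%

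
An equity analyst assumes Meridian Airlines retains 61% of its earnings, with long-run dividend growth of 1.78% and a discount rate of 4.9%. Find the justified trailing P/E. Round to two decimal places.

Payout ratio b = 1 − 0.61 = 0.39.
Justified trailing P/E = b(1+g)/(r−g) = 0.39×(1+0.0178)/(0.049−0.0178) = 12.7225

12.72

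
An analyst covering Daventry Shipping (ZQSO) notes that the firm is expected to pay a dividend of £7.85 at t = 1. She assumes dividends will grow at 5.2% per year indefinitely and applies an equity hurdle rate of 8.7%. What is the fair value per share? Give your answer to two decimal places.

£224.29

Gordon growth model: P₀ = D₁/(r − g), with D₁ = 7.85 given directly.
P₀ = 7.8500 / (0.087 − 0.052) = 7.8500 / 0.035 = 224.2857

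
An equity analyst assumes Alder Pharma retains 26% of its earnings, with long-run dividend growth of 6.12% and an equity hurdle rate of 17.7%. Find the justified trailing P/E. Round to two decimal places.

Payout ratio b = 1 − 0.26 = 0.74.
Justified trailing P/E = b(1+g)/(r−g) = 0.74×(1+0.0612)/(0.177−0.0612) = 6.7814

6.78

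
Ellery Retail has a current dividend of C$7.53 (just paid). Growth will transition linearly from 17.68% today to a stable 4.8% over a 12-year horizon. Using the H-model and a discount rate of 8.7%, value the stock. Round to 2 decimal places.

H-model: P₀ = D₀[(1+g_L) + H(g_S−g_L)]/(r−g_L), with H = 12/2 = 6.
P₀ = 7.53 × [(1+0.048) + 6×(0.1768−0.048)] / (0.087−0.048)
   = 7.53 × 1.8208 / 0.039 = 351.5545

C$351.55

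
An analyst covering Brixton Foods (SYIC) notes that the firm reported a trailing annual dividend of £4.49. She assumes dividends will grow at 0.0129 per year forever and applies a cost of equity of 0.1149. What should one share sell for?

£44.59

Gordon growth model: P₀ = D₁/(r − g). D₁ = 4.49 × (1 + 0.0129) = 4.5479.
P₀ = 4.5479 / (0.1149 − 0.0129) = 4.5479 / 0.102 = 44.5875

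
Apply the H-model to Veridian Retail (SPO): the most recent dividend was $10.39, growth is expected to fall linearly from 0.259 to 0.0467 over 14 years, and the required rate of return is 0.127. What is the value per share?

$327.72

H-model: P₀ = D₀[(1+g_L) + H(g_S−g_L)]/(r−g_L), with H = 14/2 = 7.
P₀ = 10.39 × [(1+0.0467) + 7×(0.259−0.0467)] / (0.127−0.0467)
   = 10.39 × 2.5328 / 0.0803 = 327.7185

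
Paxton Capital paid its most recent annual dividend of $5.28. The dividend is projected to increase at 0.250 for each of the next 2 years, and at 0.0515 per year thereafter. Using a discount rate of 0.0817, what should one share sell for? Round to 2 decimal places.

$258.65

Two-stage DDM. Project D₁…D_2 at 0.25, terminal growth 0.0515, discount at r = 0.0817.
D_1 = 6.6000
D_2 = 8.2500
Terminal value at t=2: TV = D_3/(r−g) = 8.6749/(0.0817−0.0515) = 287.2475
P₀ = 6.6000/(1+0.0817)^1 + 8.2500/(1+0.0817)^2 + 287.2475/(1+0.0817)^2 = 258.6473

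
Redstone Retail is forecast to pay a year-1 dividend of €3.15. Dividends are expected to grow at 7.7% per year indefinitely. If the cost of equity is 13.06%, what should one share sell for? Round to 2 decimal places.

Gordon growth model: P₀ = D₁/(r − g), with D₁ = 3.15 given directly.
P₀ = 3.1500 / (0.1306 − 0.077) = 3.1500 / 0.0536 = 58.7687

€58.77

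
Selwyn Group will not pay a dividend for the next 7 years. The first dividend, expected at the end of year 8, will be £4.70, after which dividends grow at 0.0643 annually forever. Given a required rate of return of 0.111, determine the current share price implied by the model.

£48.17

Deferred-dividend DDM. At t=7 the remaining stream is a growing perpetuity with first payment D_8 = 4.70.
V_7 = D_8/(r−g) = 4.70/(0.111−0.0643) = 100.6424
P₀ = V_7/(1+r)^7 = 100.6424/(1+0.111)^7 = 48.1707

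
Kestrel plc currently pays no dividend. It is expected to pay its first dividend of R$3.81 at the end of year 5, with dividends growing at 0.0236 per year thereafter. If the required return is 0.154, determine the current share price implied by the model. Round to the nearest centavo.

Deferred-dividend DDM. At t=4 the remaining stream is a growing perpetuity with first payment D_5 = 3.81.
V_4 = D_5/(r−g) = 3.81/(0.154−0.0236) = 29.2178
P₀ = V_4/(1+r)^4 = 29.2178/(1+0.154)^4 = 16.4750

R$16.47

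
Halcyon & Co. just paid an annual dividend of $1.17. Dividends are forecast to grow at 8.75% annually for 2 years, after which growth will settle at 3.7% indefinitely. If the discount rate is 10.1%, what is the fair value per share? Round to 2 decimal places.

$20.79

Two-stage DDM. Project D₁…D_2 at 0.0875, terminal growth 0.037, discount at r = 0.101.
D_1 = 1.2724
D_2 = 1.3837
Terminal value at t=2: TV = D_3/(r−g) = 1.4349/(0.101−0.037) = 22.4204
P₀ = 1.2724/(1+0.101)^1 + 1.3837/(1+0.101)^2 + 22.4204/(1+0.101)^2 = 20.7927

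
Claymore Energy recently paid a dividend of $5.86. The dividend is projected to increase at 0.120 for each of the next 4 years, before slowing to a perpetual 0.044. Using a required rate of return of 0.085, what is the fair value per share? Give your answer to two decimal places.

Two-stage DDM. Project D₁…D_4 at 0.12, terminal growth 0.044, discount at r = 0.085.
D_1 = 6.5632
D_2 = 7.3508
D_3 = 8.2329
D_4 = 9.2208
Terminal value at t=4: TV = D_5/(r−g) = 9.6265/(0.085−0.044) = 234.7937
P₀ = 6.5632/(1+0.085)^1 + 7.3508/(1+0.085)^2 + 8.2329/(1+0.085)^3 + 9.2208/(1+0.085)^4 + 234.7937/(1+0.085)^4 = 194.8134

$194.81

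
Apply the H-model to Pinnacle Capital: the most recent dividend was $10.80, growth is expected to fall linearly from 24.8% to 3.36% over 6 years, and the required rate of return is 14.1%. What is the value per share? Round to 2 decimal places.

H-model: P₀ = D₀[(1+g_L) + H(g_S−g_L)]/(r−g_L), with H = 6/2 = 3.
P₀ = 10.80 × [(1+0.0336) + 3×(0.248−0.0336)] / (0.141−0.0336)
   = 10.80 × 1.6768 / 0.1074 = 168.6168

$168.62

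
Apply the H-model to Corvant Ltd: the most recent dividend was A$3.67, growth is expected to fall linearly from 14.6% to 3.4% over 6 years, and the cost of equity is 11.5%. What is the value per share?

H-model: P₀ = D₀[(1+g_L) + H(g_S−g_L)]/(r−g_L), with H = 6/2 = 3.
P₀ = 3.67 × [(1+0.034) + 3×(0.146−0.034)] / (0.115−0.034)
   = 3.67 × 1.3700 / 0.081 = 62.0728

A$62.07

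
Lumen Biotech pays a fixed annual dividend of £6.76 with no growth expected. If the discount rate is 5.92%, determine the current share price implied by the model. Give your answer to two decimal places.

Zero-growth DDM (perpetuity): P₀ = D/r = 6.76 / 0.0592 = 114.1892

£114.19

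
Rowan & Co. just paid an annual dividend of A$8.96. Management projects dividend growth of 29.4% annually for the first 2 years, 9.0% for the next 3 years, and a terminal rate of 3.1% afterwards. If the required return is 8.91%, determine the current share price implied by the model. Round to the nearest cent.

Three-stage DDM. Project D₁…D_5; terminal Gordon value at t=5 with g = 0.031; discount at r = 0.0891.
D_1 = 11.5942
D_2 = 15.0029
D_3 = 16.3532
D_4 = 17.8250
D_5 = 19.4293
TV_5 = 20.0316/(0.0891−0.031) = 344.7772
P₀ = Σ Dₜ/(1+r)ᵗ + TV_5/(1+r)^5 = 286.3116

A$286.31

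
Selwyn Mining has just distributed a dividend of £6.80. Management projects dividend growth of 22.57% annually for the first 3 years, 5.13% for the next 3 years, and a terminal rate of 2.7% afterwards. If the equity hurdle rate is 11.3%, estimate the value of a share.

Three-stage DDM. Project D₁…D_6; terminal Gordon value at t=6 with g = 0.027; discount at r = 0.113.
D_1 = 8.3348
D_2 = 10.2159
D_3 = 12.5216
D_4 = 13.1640
D_5 = 13.8393
D_6 = 14.5493
TV_6 = 14.9421/(0.113−0.027) = 173.7455
P₀ = Σ Dₜ/(1+r)ᵗ + TV_6/(1+r)^6 = 140.5515

£140.55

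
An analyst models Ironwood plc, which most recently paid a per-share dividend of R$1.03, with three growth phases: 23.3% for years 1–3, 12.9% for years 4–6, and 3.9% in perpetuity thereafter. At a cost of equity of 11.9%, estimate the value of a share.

R$26.35

Three-stage DDM. Project D₁…D_6; terminal Gordon value at t=6 with g = 0.039; discount at r = 0.119.
D_1 = 1.2700
D_2 = 1.5659
D_3 = 1.9308
D_4 = 2.1798
D_5 = 2.4610
D_6 = 2.7785
TV_6 = 2.8868/(0.119−0.039) = 36.0856
P₀ = Σ Dₜ/(1+r)ᵗ + TV_6/(1+r)^6 = 26.3520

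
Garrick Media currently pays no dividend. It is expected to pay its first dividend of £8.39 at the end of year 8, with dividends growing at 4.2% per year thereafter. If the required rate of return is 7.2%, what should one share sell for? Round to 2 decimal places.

£171.90

Deferred-dividend DDM. At t=7 the remaining stream is a growing perpetuity with first payment D_8 = 8.39.
V_7 = D_8/(r−g) = 8.39/(0.072−0.042) = 279.6667
P₀ = V_7/(1+r)^7 = 279.6667/(1+0.072)^7 = 171.9005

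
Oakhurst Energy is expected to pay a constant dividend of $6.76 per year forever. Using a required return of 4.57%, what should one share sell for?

$147.92

Zero-growth DDM (perpetuity): P₀ = D/r = 6.76 / 0.0457 = 147.9212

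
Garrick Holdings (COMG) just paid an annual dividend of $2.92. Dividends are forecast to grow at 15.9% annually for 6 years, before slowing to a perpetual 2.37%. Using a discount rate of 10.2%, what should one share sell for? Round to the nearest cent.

$72.65

Two-stage DDM. Project D₁…D_6 at 0.159, terminal growth 0.0237, discount at r = 0.102.
D_1 = 3.3843
D_2 = 3.9224
D_3 = 4.5460
D_4 = 5.2689
D_5 = 6.1066
D_6 = 7.0776
Terminal value at t=6: TV = D_7/(r−g) = 7.2453/(0.102−0.0237) = 92.5325
P₀ = 3.3843/(1+0.102)^1 + 3.9224/(1+0.102)^2 + 4.5460/(1+0.102)^3 + 5.2689/(1+0.102)^4 + 6.1066/(1+0.102)^5 + 7.0776/(1+0.102)^6 + 92.5325/(1+0.102)^6 = 72.6457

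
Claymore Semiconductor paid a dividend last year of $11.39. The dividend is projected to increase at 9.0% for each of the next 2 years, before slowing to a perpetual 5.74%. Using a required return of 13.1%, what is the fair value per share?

$173.55

Two-stage DDM. Project D₁…D_2 at 0.09, terminal growth 0.0574, discount at r = 0.131.
D_1 = 12.4151
D_2 = 13.5325
Terminal value at t=2: TV = D_3/(r−g) = 14.3092/(0.131−0.0574) = 194.4188
P₀ = 12.4151/(1+0.131)^1 + 13.5325/(1+0.131)^2 + 194.4188/(1+0.131)^2 = 173.5456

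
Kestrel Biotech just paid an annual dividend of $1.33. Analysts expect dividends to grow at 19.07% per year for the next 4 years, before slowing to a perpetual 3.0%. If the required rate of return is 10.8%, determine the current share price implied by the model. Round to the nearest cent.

Two-stage DDM. Project D₁…D_4 at 0.1907, terminal growth 0.03, discount at r = 0.108.
D_1 = 1.5836
D_2 = 1.8856
D_3 = 2.2452
D_4 = 2.6734
Terminal value at t=4: TV = D_5/(r−g) = 2.7536/(0.108−0.03) = 35.3024
P₀ = 1.5836/(1+0.108)^1 + 1.8856/(1+0.108)^2 + 2.2452/(1+0.108)^3 + 2.6734/(1+0.108)^4 + 35.3024/(1+0.108)^4 = 29.8127

$29.81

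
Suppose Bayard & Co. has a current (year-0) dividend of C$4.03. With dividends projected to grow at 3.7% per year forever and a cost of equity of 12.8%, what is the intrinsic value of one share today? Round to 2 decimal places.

C$45.92

Gordon growth model: P₀ = D₁/(r − g). D₁ = 4.03 × (1 + 0.037) = 4.1791.
P₀ = 4.1791 / (0.128 − 0.037) = 4.1791 / 0.091 = 45.9243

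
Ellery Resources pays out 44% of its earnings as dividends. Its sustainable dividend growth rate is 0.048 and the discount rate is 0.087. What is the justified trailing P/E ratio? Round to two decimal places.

11.82

Justified trailing P/E = b(1+g)/(r−g) = 0.44×(1+0.048)/(0.087−0.048) = 11.8236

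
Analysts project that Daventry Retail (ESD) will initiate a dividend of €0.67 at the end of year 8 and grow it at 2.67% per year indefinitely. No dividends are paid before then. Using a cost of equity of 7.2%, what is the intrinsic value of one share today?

€9.09

Deferred-dividend DDM. At t=7 the remaining stream is a growing perpetuity with first payment D_8 = 0.67.
V_7 = D_8/(r−g) = 0.67/(0.072−0.0267) = 14.7903
P₀ = V_7/(1+r)^7 = 14.7903/(1+0.072)^7 = 9.0910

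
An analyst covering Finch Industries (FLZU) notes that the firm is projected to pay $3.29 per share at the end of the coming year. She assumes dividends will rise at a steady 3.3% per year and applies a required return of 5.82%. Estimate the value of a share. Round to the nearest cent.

$130.56

Gordon growth model: P₀ = D₁/(r − g), with D₁ = 3.29 given directly.
P₀ = 3.2900 / (0.0582 − 0.033) = 3.2900 / 0.0252 = 130.5556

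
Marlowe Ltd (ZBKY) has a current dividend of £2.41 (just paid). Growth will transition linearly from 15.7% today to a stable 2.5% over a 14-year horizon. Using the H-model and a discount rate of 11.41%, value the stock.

H-model: P₀ = D₀[(1+g_L) + H(g_S−g_L)]/(r−g_L), with H = 14/2 = 7.
P₀ = 2.41 × [(1+0.025) + 7×(0.157−0.025)] / (0.1141−0.025)
   = 2.41 × 1.9490 / 0.0891 = 52.7171

£52.72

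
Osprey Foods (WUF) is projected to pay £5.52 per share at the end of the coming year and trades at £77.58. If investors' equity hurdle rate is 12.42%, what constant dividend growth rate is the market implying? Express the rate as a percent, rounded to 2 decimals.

5.30%

From P₀ = D₁/(r − g), the implied growth is g = r − D₁/P₀.
g = 0.1242 − 5.52/77.58 = 0.1242 − 0.07115 = 0.05305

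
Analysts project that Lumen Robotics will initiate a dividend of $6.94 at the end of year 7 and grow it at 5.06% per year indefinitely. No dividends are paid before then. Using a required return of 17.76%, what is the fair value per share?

$20.49

Deferred-dividend DDM. At t=6 the remaining stream is a growing perpetuity with first payment D_7 = 6.94.
V_6 = D_7/(r−g) = 6.94/(0.1776−0.0506) = 54.6457
P₀ = V_6/(1+r)^6 = 54.6457/(1+0.1776)^6 = 20.4913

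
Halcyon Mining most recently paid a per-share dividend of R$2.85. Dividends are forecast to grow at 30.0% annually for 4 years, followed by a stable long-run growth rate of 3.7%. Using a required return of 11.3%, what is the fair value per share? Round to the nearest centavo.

R$89.44

Two-stage DDM. Project D₁…D_4 at 0.3, terminal growth 0.037, discount at r = 0.113.
D_1 = 3.7050
D_2 = 4.8165
D_3 = 6.2615
D_4 = 8.1399
Terminal value at t=4: TV = D_5/(r−g) = 8.4411/(0.113−0.037) = 111.0666
P₀ = 3.7050/(1+0.113)^1 + 4.8165/(1+0.113)^2 + 6.2615/(1+0.113)^3 + 8.1399/(1+0.113)^4 + 111.0666/(1+0.113)^4 = 89.4402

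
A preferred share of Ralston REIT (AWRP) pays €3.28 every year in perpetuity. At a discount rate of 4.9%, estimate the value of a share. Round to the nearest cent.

€66.94

Zero-growth DDM (perpetuity): P₀ = D/r = 3.28 / 0.049 = 66.9388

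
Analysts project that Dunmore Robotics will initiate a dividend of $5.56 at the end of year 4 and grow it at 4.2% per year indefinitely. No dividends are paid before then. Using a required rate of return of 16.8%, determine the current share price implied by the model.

$27.69

Deferred-dividend DDM. At t=3 the remaining stream is a growing perpetuity with first payment D_4 = 5.56.
V_3 = D_4/(r−g) = 5.56/(0.168−0.042) = 44.1270
P₀ = V_3/(1+r)^3 = 44.1270/(1+0.168)^3 = 27.6934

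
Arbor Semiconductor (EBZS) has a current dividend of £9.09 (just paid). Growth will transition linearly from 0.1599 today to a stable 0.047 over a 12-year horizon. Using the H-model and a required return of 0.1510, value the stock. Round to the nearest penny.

H-model: P₀ = D₀[(1+g_L) + H(g_S−g_L)]/(r−g_L), with H = 12/2 = 6.
P₀ = 9.09 × [(1+0.047) + 6×(0.1599−0.047)] / (0.151−0.047)
   = 9.09 × 1.7244 / 0.104 = 150.7192

£150.72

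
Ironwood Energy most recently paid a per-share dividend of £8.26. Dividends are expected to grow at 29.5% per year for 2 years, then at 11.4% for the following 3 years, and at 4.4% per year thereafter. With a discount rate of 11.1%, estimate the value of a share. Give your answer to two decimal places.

Three-stage DDM. Project D₁…D_5; terminal Gordon value at t=5 with g = 0.044; discount at r = 0.111.
D_1 = 10.6967
D_2 = 13.8522
D_3 = 15.4314
D_4 = 17.1906
D_5 = 19.1503
TV_5 = 19.9929/(0.111−0.044) = 298.4014
P₀ = Σ Dₜ/(1+r)ᵗ + TV_5/(1+r)^5 = 230.9915

£230.99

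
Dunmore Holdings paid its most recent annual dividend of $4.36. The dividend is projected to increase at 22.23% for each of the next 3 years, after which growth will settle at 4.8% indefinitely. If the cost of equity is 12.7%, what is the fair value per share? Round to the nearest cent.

$89.21

Two-stage DDM. Project D₁…D_3 at 0.2223, terminal growth 0.048, discount at r = 0.127.
D_1 = 5.3292
D_2 = 6.5139
D_3 = 7.9620
Terminal value at t=3: TV = D_4/(r−g) = 8.3441/(0.127−0.048) = 105.6219
P₀ = 5.3292/(1+0.127)^1 + 6.5139/(1+0.127)^2 + 7.9620/(1+0.127)^3 + 105.6219/(1+0.127)^3 = 89.2069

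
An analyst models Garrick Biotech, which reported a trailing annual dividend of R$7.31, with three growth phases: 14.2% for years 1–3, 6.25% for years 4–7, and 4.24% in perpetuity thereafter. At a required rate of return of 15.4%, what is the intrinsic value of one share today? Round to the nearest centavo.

R$92.18

Three-stage DDM. Project D₁…D_7; terminal Gordon value at t=7 with g = 0.0424; discount at r = 0.154.
D_1 = 8.3480
D_2 = 9.5334
D_3 = 10.8872
D_4 = 11.5676
D_5 = 12.2906
D_6 = 13.0588
D_7 = 13.8750
TV_7 = 14.4632/(0.154−0.0424) = 129.5990
P₀ = Σ Dₜ/(1+r)ᵗ + TV_7/(1+r)^7 = 92.1764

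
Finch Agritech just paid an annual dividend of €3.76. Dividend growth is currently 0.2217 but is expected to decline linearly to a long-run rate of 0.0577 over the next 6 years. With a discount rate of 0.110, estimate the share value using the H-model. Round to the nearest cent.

H-model: P₀ = D₀[(1+g_L) + H(g_S−g_L)]/(r−g_L), with H = 6/2 = 3.
P₀ = 3.76 × [(1+0.0577) + 3×(0.2217−0.0577)] / (0.11−0.0577)
   = 3.76 × 1.5497 / 0.0523 = 111.4125

€111.41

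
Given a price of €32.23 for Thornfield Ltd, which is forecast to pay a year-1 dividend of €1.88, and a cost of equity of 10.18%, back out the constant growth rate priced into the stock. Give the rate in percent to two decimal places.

From P₀ = D₁/(r − g), the implied growth is g = r − D₁/P₀.
g = 0.1018 − 1.88/32.23 = 0.1018 − 0.05833 = 0.04347

4.35%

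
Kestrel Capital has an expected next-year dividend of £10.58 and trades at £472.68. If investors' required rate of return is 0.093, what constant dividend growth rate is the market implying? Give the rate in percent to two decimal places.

From P₀ = D₁/(r − g), the implied growth is g = r − D₁/P₀.
g = 0.093 − 10.58/472.68 = 0.093 − 0.02238 = 0.07062

7.06%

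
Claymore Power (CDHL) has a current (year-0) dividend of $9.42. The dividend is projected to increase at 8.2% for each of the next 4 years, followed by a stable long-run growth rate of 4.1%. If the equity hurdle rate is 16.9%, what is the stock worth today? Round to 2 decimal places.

$87.40

Two-stage DDM. Project D₁…D_4 at 0.082, terminal growth 0.041, discount at r = 0.169.
D_1 = 10.1924
D_2 = 11.0282
D_3 = 11.9325
D_4 = 12.9110
Terminal value at t=4: TV = D_5/(r−g) = 13.4404/(0.169−0.041) = 105.0028
P₀ = 10.1924/(1+0.169)^1 + 11.0282/(1+0.169)^2 + 11.9325/(1+0.169)^3 + 12.9110/(1+0.169)^4 + 105.0028/(1+0.169)^4 = 87.3987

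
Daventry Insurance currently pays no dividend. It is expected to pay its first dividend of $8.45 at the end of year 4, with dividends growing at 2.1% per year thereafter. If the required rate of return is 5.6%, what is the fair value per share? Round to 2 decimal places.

Deferred-dividend DDM. At t=3 the remaining stream is a growing perpetuity with first payment D_4 = 8.45.
V_3 = D_4/(r−g) = 8.45/(0.056−0.021) = 241.4286
P₀ = V_3/(1+r)^3 = 241.4286/(1+0.056)^3 = 205.0203

$205.02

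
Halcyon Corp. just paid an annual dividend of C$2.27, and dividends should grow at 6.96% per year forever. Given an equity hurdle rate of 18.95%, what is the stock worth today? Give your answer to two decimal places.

C$20.25

Gordon growth model: P₀ = D₁/(r − g). D₁ = 2.27 × (1 + 0.0696) = 2.4280.
P₀ = 2.4280 / (0.1895 − 0.0696) = 2.4280 / 0.1199 = 20.2501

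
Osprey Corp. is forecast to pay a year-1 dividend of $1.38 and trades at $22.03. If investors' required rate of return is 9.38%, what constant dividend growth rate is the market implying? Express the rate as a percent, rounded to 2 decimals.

3.12%

From P₀ = D₁/(r − g), the implied growth is g = r − D₁/P₀.
g = 0.0938 − 1.38/22.03 = 0.0938 − 0.06264 = 0.03116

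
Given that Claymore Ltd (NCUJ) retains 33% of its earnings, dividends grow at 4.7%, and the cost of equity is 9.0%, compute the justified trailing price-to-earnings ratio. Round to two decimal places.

16.31

Payout ratio b = 1 − 0.33 = 0.67.
Justified trailing P/E = b(1+g)/(r−g) = 0.67×(1+0.047)/(0.09−0.047) = 16.3137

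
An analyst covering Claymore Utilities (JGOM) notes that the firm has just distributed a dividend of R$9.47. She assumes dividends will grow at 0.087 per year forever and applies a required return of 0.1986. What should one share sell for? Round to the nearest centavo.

R$92.24

Gordon growth model: P₀ = D₁/(r − g). D₁ = 9.47 × (1 + 0.087) = 10.2939.
P₀ = 10.2939 / (0.1986 − 0.087) = 10.2939 / 0.1116 = 92.2392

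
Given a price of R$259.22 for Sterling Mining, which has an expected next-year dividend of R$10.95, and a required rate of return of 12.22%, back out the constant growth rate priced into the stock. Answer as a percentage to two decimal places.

From P₀ = D₁/(r − g), the implied growth is g = r − D₁/P₀.
g = 0.1222 − 10.95/259.22 = 0.1222 − 0.04224 = 0.07996

8.00%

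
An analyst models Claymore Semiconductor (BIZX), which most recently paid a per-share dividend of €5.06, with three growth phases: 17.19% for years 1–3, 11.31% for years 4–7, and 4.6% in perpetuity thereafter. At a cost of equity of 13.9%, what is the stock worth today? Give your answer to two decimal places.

Three-stage DDM. Project D₁…D_7; terminal Gordon value at t=7 with g = 0.046; discount at r = 0.139.
D_1 = 5.9298
D_2 = 6.9491
D_3 = 8.1437
D_4 = 9.0648
D_5 = 10.0900
D_6 = 11.2312
D_7 = 12.5014
TV_7 = 13.0765/(0.139−0.046) = 140.6072
P₀ = Σ Dₜ/(1+r)ᵗ + TV_7/(1+r)^7 = 93.4321

€93.43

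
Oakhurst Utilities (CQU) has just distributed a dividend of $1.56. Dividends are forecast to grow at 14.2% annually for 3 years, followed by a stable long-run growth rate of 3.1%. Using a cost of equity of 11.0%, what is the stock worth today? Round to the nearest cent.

Two-stage DDM. Project D₁…D_3 at 0.142, terminal growth 0.031, discount at r = 0.11.
D_1 = 1.7815
D_2 = 2.0345
D_3 = 2.3234
Terminal value at t=3: TV = D_4/(r−g) = 2.3954/(0.11−0.031) = 30.3218
P₀ = 1.7815/(1+0.11)^1 + 2.0345/(1+0.11)^2 + 2.3234/(1+0.11)^3 + 30.3218/(1+0.11)^3 = 27.1261

$27.13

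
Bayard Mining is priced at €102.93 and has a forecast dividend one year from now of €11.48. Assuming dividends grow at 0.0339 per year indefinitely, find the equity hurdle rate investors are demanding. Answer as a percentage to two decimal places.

14.54%

Rearranging the constant-growth DDM: r = D₁/P₀ + g.
r = 11.4800 / 102.93 + 0.0339 = 0.11153 + 0.0339 = 0.14543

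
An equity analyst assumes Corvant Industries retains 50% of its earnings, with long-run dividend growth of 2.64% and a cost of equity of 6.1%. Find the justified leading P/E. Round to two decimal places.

14.45

Payout ratio b = 1 − 0.50 = 0.50.
Justified leading P/E = b/(r−g) = 0.50/(0.061−0.0264) = 14.4509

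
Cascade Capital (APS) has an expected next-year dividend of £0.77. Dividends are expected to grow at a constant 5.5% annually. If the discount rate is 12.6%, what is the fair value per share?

£10.85

Gordon growth model: P₀ = D₁/(r − g), with D₁ = 0.77 given directly.
P₀ = 0.7700 / (0.126 − 0.055) = 0.7700 / 0.071 = 10.8451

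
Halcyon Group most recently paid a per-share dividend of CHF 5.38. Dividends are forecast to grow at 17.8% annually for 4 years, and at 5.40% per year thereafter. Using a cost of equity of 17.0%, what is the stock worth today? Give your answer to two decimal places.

Two-stage DDM. Project D₁…D_4 at 0.178, terminal growth 0.054, discount at r = 0.17.
D_1 = 6.3376
D_2 = 7.4657
D_3 = 8.7946
D_4 = 10.3601
Terminal value at t=4: TV = D_5/(r−g) = 10.9195/(0.17−0.054) = 94.1339
P₀ = 6.3376/(1+0.17)^1 + 7.4657/(1+0.17)^2 + 8.7946/(1+0.17)^3 + 10.3601/(1+0.17)^4 + 94.1339/(1+0.17)^4 = 72.1249

CHF 72.12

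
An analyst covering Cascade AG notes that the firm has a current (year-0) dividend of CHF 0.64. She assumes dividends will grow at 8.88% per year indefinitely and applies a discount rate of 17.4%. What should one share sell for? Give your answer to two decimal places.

CHF 8.18

Gordon growth model: P₀ = D₁/(r − g). D₁ = 0.64 × (1 + 0.0888) = 0.6968.
P₀ = 0.6968 / (0.174 − 0.0888) = 0.6968 / 0.0852 = 8.1788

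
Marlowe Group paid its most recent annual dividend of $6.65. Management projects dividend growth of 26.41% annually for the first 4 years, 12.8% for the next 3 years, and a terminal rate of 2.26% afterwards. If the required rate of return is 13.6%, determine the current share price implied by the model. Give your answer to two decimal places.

$155.17

Three-stage DDM. Project D₁…D_7; terminal Gordon value at t=7 with g = 0.0226; discount at r = 0.136.
D_1 = 8.4063
D_2 = 10.6264
D_3 = 13.4328
D_4 = 16.9804
D_5 = 19.1539
D_6 = 21.6056
D_7 = 24.3711
TV_7 = 24.9219/(0.136−0.0226) = 219.7695
P₀ = Σ Dₜ/(1+r)ᵗ + TV_7/(1+r)^7 = 155.1685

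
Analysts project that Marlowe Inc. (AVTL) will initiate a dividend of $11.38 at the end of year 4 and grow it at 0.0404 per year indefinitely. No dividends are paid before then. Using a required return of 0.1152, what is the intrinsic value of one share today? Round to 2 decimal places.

Deferred-dividend DDM. At t=3 the remaining stream is a growing perpetuity with first payment D_4 = 11.38.
V_3 = D_4/(r−g) = 11.38/(0.1152−0.0404) = 152.1390
P₀ = V_3/(1+r)^3 = 152.1390/(1+0.1152)^3 = 109.6939

$109.69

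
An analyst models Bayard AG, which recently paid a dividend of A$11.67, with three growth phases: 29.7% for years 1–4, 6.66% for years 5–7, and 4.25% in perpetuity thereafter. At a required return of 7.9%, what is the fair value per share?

A$819.10

Three-stage DDM. Project D₁…D_7; terminal Gordon value at t=7 with g = 0.0425; discount at r = 0.079.
D_1 = 15.1360
D_2 = 19.6314
D_3 = 25.4619
D_4 = 33.0241
D_5 = 35.2235
D_6 = 37.5694
D_7 = 40.0715
TV_7 = 41.7745/(0.079−0.0425) = 1144.5076
P₀ = Σ Dₜ/(1+r)ᵗ + TV_7/(1+r)^7 = 819.1002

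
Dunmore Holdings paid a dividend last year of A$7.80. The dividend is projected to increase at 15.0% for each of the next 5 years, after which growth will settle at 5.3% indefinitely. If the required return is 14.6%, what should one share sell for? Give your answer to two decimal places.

A$129.28

Two-stage DDM. Project D₁…D_5 at 0.15, terminal growth 0.053, discount at r = 0.146.
D_1 = 8.9700
D_2 = 10.3155
D_3 = 11.8628
D_4 = 13.6422
D_5 = 15.6886
Terminal value at t=5: TV = D_6/(r−g) = 16.5201/(0.146−0.053) = 177.6353
P₀ = 8.9700/(1+0.146)^1 + 10.3155/(1+0.146)^2 + 11.8628/(1+0.146)^3 + 13.6422/(1+0.146)^4 + 15.6886/(1+0.146)^5 + 177.6353/(1+0.146)^5 = 129.2785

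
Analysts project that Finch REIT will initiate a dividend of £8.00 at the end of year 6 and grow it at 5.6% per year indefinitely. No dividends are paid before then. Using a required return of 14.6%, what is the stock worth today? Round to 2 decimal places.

£44.97

Deferred-dividend DDM. At t=5 the remaining stream is a growing perpetuity with first payment D_6 = 8.00.
V_5 = D_6/(r−g) = 8.00/(0.146−0.056) = 88.8889
P₀ = V_5/(1+r)^5 = 88.8889/(1+0.146)^5 = 44.9702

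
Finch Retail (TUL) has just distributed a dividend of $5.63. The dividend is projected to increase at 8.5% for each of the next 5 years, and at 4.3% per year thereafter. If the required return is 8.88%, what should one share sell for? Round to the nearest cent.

Two-stage DDM. Project D₁…D_5 at 0.085, terminal growth 0.043, discount at r = 0.0888.
D_1 = 6.1085
D_2 = 6.6278
D_3 = 7.1911
D_4 = 7.8024
D_5 = 8.4656
Terminal value at t=5: TV = D_6/(r−g) = 8.8296/(0.0888−0.043) = 192.7862
P₀ = 6.1085/(1+0.0888)^1 + 6.6278/(1+0.0888)^2 + 7.1911/(1+0.0888)^3 + 7.8024/(1+0.0888)^4 + 8.4656/(1+0.0888)^5 + 192.7862/(1+0.0888)^5 = 153.8464

$153.85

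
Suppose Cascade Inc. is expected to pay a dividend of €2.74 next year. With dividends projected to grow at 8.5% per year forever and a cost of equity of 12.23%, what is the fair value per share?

€73.46

Gordon growth model: P₀ = D₁/(r − g), with D₁ = 2.74 given directly.
P₀ = 2.7400 / (0.1223 − 0.085) = 2.7400 / 0.0373 = 73.4584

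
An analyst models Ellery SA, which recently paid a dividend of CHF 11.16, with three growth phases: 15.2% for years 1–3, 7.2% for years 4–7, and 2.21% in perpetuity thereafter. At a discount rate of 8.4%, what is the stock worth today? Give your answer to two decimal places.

CHF 301.51

Three-stage DDM. Project D₁…D_7; terminal Gordon value at t=7 with g = 0.0221; discount at r = 0.084.
D_1 = 12.8563
D_2 = 14.8105
D_3 = 17.0617
D_4 = 18.2901
D_5 = 19.6070
D_6 = 21.0187
D_7 = 22.5321
TV_7 = 23.0300/(0.084−0.0221) = 372.0519
P₀ = Σ Dₜ/(1+r)ᵗ + TV_7/(1+r)^7 = 301.5142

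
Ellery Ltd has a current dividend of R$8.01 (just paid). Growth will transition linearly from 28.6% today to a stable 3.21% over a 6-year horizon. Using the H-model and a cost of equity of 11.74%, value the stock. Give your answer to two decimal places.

H-model: P₀ = D₀[(1+g_L) + H(g_S−g_L)]/(r−g_L), with H = 6/2 = 3.
P₀ = 8.01 × [(1+0.0321) + 3×(0.286−0.0321)] / (0.1174−0.0321)
   = 8.01 × 1.7938 / 0.0853 = 168.4448

R$168.44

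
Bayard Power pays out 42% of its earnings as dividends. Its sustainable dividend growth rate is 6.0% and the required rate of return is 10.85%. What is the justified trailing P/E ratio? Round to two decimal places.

9.18

Justified trailing P/E = b(1+g)/(r−g) = 0.42×(1+0.06)/(0.1085−0.06) = 9.1794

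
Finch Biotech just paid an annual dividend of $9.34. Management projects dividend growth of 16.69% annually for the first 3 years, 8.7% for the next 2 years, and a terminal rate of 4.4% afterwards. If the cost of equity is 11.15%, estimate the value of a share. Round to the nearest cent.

Three-stage DDM. Project D₁…D_5; terminal Gordon value at t=5 with g = 0.044; discount at r = 0.1115.
D_1 = 10.8988
D_2 = 12.7179
D_3 = 14.8405
D_4 = 16.1316
D_5 = 17.5350
TV_5 = 18.3066/(0.1115−0.044) = 271.2087
P₀ = Σ Dₜ/(1+r)ᵗ + TV_5/(1+r)^5 = 211.6785

$211.68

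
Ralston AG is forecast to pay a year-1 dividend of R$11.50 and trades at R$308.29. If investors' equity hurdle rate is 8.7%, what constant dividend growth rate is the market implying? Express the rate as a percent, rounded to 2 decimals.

From P₀ = D₁/(r − g), the implied growth is g = r − D₁/P₀.
g = 0.087 − 11.50/308.29 = 0.087 − 0.03730 = 0.04970

4.97%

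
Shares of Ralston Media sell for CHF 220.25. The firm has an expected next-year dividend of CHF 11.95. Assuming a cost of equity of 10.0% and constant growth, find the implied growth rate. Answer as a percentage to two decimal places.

From P₀ = D₁/(r − g), the implied growth is g = r − D₁/P₀.
g = 0.1 − 11.95/220.25 = 0.1 − 0.05426 = 0.04574

4.57%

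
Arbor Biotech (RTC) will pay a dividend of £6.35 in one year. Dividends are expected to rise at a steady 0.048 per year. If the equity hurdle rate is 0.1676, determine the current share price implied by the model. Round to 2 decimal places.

Gordon growth model: P₀ = D₁/(r − g), with D₁ = 6.35 given directly.
P₀ = 6.3500 / (0.1676 − 0.048) = 6.3500 / 0.1196 = 53.0936

£53.09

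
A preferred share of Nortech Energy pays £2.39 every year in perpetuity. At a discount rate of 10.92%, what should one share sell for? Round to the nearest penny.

£21.89

Zero-growth DDM (perpetuity): P₀ = D/r = 2.39 / 0.1092 = 21.8864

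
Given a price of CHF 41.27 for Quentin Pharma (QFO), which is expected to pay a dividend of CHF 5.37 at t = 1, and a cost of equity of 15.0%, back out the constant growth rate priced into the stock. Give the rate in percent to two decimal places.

From P₀ = D₁/(r − g), the implied growth is g = r − D₁/P₀.
g = 0.15 − 5.37/41.27 = 0.15 − 0.13012 = 0.01988

1.99%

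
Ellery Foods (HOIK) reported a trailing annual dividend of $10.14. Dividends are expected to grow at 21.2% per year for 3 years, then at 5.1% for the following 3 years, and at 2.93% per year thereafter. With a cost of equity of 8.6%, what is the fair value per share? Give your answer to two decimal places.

Three-stage DDM. Project D₁…D_6; terminal Gordon value at t=6 with g = 0.0293; discount at r = 0.086.
D_1 = 12.2897
D_2 = 14.8951
D_3 = 18.0529
D_4 = 18.9735
D_5 = 19.9412
D_6 = 20.9582
TV_6 = 21.5723/(0.086−0.0293) = 380.4634
P₀ = Σ Dₜ/(1+r)ᵗ + TV_6/(1+r)^6 = 309.5751

$309.58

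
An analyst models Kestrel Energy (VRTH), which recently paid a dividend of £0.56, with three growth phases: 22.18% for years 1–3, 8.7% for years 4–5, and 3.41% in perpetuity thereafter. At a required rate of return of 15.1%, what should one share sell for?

£8.41

Three-stage DDM. Project D₁…D_5; terminal Gordon value at t=5 with g = 0.0341; discount at r = 0.151.
D_1 = 0.6842
D_2 = 0.8360
D_3 = 1.0214
D_4 = 1.1102
D_5 = 1.2068
TV_5 = 1.2480/(0.151−0.0341) = 10.6757
P₀ = Σ Dₜ/(1+r)ᵗ + TV_5/(1+r)^5 = 8.4100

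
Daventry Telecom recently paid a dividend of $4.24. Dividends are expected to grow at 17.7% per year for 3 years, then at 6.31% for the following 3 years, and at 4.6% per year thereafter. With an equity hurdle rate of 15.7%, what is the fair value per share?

Three-stage DDM. Project D₁…D_6; terminal Gordon value at t=6 with g = 0.046; discount at r = 0.157.
D_1 = 4.9905
D_2 = 5.8738
D_3 = 6.9135
D_4 = 7.3497
D_5 = 7.8135
D_6 = 8.3065
TV_6 = 8.6886/(0.157−0.046) = 78.2756
P₀ = Σ Dₜ/(1+r)ᵗ + TV_6/(1+r)^6 = 57.1283

$57.13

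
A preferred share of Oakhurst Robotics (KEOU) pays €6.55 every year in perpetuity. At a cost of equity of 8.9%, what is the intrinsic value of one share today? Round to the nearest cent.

Zero-growth DDM (perpetuity): P₀ = D/r = 6.55 / 0.089 = 73.5955

€73.60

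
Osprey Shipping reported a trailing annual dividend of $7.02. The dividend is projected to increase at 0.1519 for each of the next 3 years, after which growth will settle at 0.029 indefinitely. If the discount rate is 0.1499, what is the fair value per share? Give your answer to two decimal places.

$81.19

Two-stage DDM. Project D₁…D_3 at 0.1519, terminal growth 0.029, discount at r = 0.1499.
D_1 = 8.0863
D_2 = 9.3147
D_3 = 10.7295
Terminal value at t=3: TV = D_4/(r−g) = 11.0407/(0.1499−0.029) = 91.3210
P₀ = 8.0863/(1+0.1499)^1 + 9.3147/(1+0.1499)^2 + 10.7295/(1+0.1499)^3 + 91.3210/(1+0.1499)^3 = 81.1940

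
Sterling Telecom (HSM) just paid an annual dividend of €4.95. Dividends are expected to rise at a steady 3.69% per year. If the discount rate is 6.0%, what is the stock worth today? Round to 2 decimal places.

€222.19

Gordon growth model: P₀ = D₁/(r − g). D₁ = 4.95 × (1 + 0.0369) = 5.1327.
P₀ = 5.1327 / (0.06 − 0.0369) = 5.1327 / 0.0231 = 222.1929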